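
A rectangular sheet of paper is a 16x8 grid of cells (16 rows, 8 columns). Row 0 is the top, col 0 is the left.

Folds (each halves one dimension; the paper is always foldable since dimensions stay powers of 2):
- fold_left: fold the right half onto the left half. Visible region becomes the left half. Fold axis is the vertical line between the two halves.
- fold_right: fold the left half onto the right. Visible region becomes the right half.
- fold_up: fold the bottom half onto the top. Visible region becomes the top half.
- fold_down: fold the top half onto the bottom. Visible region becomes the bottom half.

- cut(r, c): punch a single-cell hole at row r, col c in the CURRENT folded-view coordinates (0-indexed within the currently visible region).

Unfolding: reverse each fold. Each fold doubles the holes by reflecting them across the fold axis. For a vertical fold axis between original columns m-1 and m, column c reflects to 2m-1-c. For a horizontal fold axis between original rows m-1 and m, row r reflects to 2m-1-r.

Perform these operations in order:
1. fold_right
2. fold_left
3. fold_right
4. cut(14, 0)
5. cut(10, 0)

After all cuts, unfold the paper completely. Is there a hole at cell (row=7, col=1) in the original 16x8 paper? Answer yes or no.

Op 1 fold_right: fold axis v@4; visible region now rows[0,16) x cols[4,8) = 16x4
Op 2 fold_left: fold axis v@6; visible region now rows[0,16) x cols[4,6) = 16x2
Op 3 fold_right: fold axis v@5; visible region now rows[0,16) x cols[5,6) = 16x1
Op 4 cut(14, 0): punch at orig (14,5); cuts so far [(14, 5)]; region rows[0,16) x cols[5,6) = 16x1
Op 5 cut(10, 0): punch at orig (10,5); cuts so far [(10, 5), (14, 5)]; region rows[0,16) x cols[5,6) = 16x1
Unfold 1 (reflect across v@5): 4 holes -> [(10, 4), (10, 5), (14, 4), (14, 5)]
Unfold 2 (reflect across v@6): 8 holes -> [(10, 4), (10, 5), (10, 6), (10, 7), (14, 4), (14, 5), (14, 6), (14, 7)]
Unfold 3 (reflect across v@4): 16 holes -> [(10, 0), (10, 1), (10, 2), (10, 3), (10, 4), (10, 5), (10, 6), (10, 7), (14, 0), (14, 1), (14, 2), (14, 3), (14, 4), (14, 5), (14, 6), (14, 7)]
Holes: [(10, 0), (10, 1), (10, 2), (10, 3), (10, 4), (10, 5), (10, 6), (10, 7), (14, 0), (14, 1), (14, 2), (14, 3), (14, 4), (14, 5), (14, 6), (14, 7)]

Answer: no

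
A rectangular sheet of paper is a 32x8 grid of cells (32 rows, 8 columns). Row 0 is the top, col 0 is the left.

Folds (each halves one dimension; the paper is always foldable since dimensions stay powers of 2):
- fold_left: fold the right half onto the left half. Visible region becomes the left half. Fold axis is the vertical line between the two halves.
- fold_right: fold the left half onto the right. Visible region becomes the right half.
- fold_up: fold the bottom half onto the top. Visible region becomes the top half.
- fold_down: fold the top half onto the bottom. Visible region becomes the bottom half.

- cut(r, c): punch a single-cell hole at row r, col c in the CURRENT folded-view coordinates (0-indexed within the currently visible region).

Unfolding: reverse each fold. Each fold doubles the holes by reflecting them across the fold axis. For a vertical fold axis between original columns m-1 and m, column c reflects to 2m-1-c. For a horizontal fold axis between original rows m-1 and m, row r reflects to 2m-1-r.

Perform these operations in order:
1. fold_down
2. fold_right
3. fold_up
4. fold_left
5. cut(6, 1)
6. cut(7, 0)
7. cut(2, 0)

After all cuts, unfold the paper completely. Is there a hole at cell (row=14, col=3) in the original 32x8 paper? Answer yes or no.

Op 1 fold_down: fold axis h@16; visible region now rows[16,32) x cols[0,8) = 16x8
Op 2 fold_right: fold axis v@4; visible region now rows[16,32) x cols[4,8) = 16x4
Op 3 fold_up: fold axis h@24; visible region now rows[16,24) x cols[4,8) = 8x4
Op 4 fold_left: fold axis v@6; visible region now rows[16,24) x cols[4,6) = 8x2
Op 5 cut(6, 1): punch at orig (22,5); cuts so far [(22, 5)]; region rows[16,24) x cols[4,6) = 8x2
Op 6 cut(7, 0): punch at orig (23,4); cuts so far [(22, 5), (23, 4)]; region rows[16,24) x cols[4,6) = 8x2
Op 7 cut(2, 0): punch at orig (18,4); cuts so far [(18, 4), (22, 5), (23, 4)]; region rows[16,24) x cols[4,6) = 8x2
Unfold 1 (reflect across v@6): 6 holes -> [(18, 4), (18, 7), (22, 5), (22, 6), (23, 4), (23, 7)]
Unfold 2 (reflect across h@24): 12 holes -> [(18, 4), (18, 7), (22, 5), (22, 6), (23, 4), (23, 7), (24, 4), (24, 7), (25, 5), (25, 6), (29, 4), (29, 7)]
Unfold 3 (reflect across v@4): 24 holes -> [(18, 0), (18, 3), (18, 4), (18, 7), (22, 1), (22, 2), (22, 5), (22, 6), (23, 0), (23, 3), (23, 4), (23, 7), (24, 0), (24, 3), (24, 4), (24, 7), (25, 1), (25, 2), (25, 5), (25, 6), (29, 0), (29, 3), (29, 4), (29, 7)]
Unfold 4 (reflect across h@16): 48 holes -> [(2, 0), (2, 3), (2, 4), (2, 7), (6, 1), (6, 2), (6, 5), (6, 6), (7, 0), (7, 3), (7, 4), (7, 7), (8, 0), (8, 3), (8, 4), (8, 7), (9, 1), (9, 2), (9, 5), (9, 6), (13, 0), (13, 3), (13, 4), (13, 7), (18, 0), (18, 3), (18, 4), (18, 7), (22, 1), (22, 2), (22, 5), (22, 6), (23, 0), (23, 3), (23, 4), (23, 7), (24, 0), (24, 3), (24, 4), (24, 7), (25, 1), (25, 2), (25, 5), (25, 6), (29, 0), (29, 3), (29, 4), (29, 7)]
Holes: [(2, 0), (2, 3), (2, 4), (2, 7), (6, 1), (6, 2), (6, 5), (6, 6), (7, 0), (7, 3), (7, 4), (7, 7), (8, 0), (8, 3), (8, 4), (8, 7), (9, 1), (9, 2), (9, 5), (9, 6), (13, 0), (13, 3), (13, 4), (13, 7), (18, 0), (18, 3), (18, 4), (18, 7), (22, 1), (22, 2), (22, 5), (22, 6), (23, 0), (23, 3), (23, 4), (23, 7), (24, 0), (24, 3), (24, 4), (24, 7), (25, 1), (25, 2), (25, 5), (25, 6), (29, 0), (29, 3), (29, 4), (29, 7)]

Answer: no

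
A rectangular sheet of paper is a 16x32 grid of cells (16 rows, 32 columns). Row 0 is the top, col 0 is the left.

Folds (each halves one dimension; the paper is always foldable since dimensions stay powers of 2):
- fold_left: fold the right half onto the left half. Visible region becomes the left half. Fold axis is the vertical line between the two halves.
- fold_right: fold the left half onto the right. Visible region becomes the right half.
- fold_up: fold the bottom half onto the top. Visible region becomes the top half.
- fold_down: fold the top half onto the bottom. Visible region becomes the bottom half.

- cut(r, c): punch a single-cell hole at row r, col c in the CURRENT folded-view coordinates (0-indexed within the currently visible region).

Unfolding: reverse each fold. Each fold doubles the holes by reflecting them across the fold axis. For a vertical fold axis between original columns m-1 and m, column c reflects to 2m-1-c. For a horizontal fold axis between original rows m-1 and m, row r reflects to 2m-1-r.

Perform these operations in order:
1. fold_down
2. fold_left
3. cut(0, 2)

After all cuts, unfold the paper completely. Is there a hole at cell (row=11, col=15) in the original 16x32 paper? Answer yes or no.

Op 1 fold_down: fold axis h@8; visible region now rows[8,16) x cols[0,32) = 8x32
Op 2 fold_left: fold axis v@16; visible region now rows[8,16) x cols[0,16) = 8x16
Op 3 cut(0, 2): punch at orig (8,2); cuts so far [(8, 2)]; region rows[8,16) x cols[0,16) = 8x16
Unfold 1 (reflect across v@16): 2 holes -> [(8, 2), (8, 29)]
Unfold 2 (reflect across h@8): 4 holes -> [(7, 2), (7, 29), (8, 2), (8, 29)]
Holes: [(7, 2), (7, 29), (8, 2), (8, 29)]

Answer: no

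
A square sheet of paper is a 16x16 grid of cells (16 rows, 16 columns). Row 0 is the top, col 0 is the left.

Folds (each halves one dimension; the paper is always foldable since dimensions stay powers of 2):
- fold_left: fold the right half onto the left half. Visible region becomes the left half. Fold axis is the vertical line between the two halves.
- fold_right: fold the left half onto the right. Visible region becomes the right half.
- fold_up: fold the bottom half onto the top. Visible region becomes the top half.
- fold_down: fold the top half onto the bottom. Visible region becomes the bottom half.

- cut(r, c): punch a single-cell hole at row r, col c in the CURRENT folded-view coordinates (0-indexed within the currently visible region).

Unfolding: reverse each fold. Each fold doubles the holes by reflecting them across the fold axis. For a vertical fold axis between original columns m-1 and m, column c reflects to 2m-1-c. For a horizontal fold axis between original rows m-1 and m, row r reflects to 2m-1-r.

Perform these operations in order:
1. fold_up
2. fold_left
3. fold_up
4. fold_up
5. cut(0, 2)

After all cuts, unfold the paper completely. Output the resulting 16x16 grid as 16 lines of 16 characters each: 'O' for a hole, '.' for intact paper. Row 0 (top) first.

Op 1 fold_up: fold axis h@8; visible region now rows[0,8) x cols[0,16) = 8x16
Op 2 fold_left: fold axis v@8; visible region now rows[0,8) x cols[0,8) = 8x8
Op 3 fold_up: fold axis h@4; visible region now rows[0,4) x cols[0,8) = 4x8
Op 4 fold_up: fold axis h@2; visible region now rows[0,2) x cols[0,8) = 2x8
Op 5 cut(0, 2): punch at orig (0,2); cuts so far [(0, 2)]; region rows[0,2) x cols[0,8) = 2x8
Unfold 1 (reflect across h@2): 2 holes -> [(0, 2), (3, 2)]
Unfold 2 (reflect across h@4): 4 holes -> [(0, 2), (3, 2), (4, 2), (7, 2)]
Unfold 3 (reflect across v@8): 8 holes -> [(0, 2), (0, 13), (3, 2), (3, 13), (4, 2), (4, 13), (7, 2), (7, 13)]
Unfold 4 (reflect across h@8): 16 holes -> [(0, 2), (0, 13), (3, 2), (3, 13), (4, 2), (4, 13), (7, 2), (7, 13), (8, 2), (8, 13), (11, 2), (11, 13), (12, 2), (12, 13), (15, 2), (15, 13)]

Answer: ..O..........O..
................
................
..O..........O..
..O..........O..
................
................
..O..........O..
..O..........O..
................
................
..O..........O..
..O..........O..
................
................
..O..........O..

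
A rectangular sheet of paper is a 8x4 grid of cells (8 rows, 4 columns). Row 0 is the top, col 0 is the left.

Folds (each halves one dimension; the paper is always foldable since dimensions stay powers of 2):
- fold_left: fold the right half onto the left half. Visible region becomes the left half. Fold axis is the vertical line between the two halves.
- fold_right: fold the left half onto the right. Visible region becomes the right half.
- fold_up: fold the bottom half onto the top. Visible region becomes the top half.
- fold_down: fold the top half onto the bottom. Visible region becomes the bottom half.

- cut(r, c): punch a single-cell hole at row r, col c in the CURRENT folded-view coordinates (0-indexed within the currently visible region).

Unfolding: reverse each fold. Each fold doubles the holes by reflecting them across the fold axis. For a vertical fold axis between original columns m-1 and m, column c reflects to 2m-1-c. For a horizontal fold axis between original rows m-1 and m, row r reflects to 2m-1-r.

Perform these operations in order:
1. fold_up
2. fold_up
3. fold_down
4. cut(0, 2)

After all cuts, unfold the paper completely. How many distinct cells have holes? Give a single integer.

Op 1 fold_up: fold axis h@4; visible region now rows[0,4) x cols[0,4) = 4x4
Op 2 fold_up: fold axis h@2; visible region now rows[0,2) x cols[0,4) = 2x4
Op 3 fold_down: fold axis h@1; visible region now rows[1,2) x cols[0,4) = 1x4
Op 4 cut(0, 2): punch at orig (1,2); cuts so far [(1, 2)]; region rows[1,2) x cols[0,4) = 1x4
Unfold 1 (reflect across h@1): 2 holes -> [(0, 2), (1, 2)]
Unfold 2 (reflect across h@2): 4 holes -> [(0, 2), (1, 2), (2, 2), (3, 2)]
Unfold 3 (reflect across h@4): 8 holes -> [(0, 2), (1, 2), (2, 2), (3, 2), (4, 2), (5, 2), (6, 2), (7, 2)]

Answer: 8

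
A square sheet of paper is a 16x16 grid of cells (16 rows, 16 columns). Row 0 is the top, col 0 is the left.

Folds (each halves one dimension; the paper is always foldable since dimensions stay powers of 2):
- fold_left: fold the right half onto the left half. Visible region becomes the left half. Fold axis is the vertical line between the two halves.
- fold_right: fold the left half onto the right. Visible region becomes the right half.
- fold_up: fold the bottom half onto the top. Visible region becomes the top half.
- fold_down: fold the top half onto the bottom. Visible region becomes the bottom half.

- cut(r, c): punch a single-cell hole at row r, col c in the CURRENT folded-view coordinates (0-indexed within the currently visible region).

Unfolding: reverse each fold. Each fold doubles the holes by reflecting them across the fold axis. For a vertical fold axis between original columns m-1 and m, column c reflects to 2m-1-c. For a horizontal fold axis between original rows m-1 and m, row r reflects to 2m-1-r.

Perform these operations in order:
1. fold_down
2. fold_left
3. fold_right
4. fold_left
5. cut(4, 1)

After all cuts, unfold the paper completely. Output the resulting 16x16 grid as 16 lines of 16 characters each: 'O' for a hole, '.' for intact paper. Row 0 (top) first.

Op 1 fold_down: fold axis h@8; visible region now rows[8,16) x cols[0,16) = 8x16
Op 2 fold_left: fold axis v@8; visible region now rows[8,16) x cols[0,8) = 8x8
Op 3 fold_right: fold axis v@4; visible region now rows[8,16) x cols[4,8) = 8x4
Op 4 fold_left: fold axis v@6; visible region now rows[8,16) x cols[4,6) = 8x2
Op 5 cut(4, 1): punch at orig (12,5); cuts so far [(12, 5)]; region rows[8,16) x cols[4,6) = 8x2
Unfold 1 (reflect across v@6): 2 holes -> [(12, 5), (12, 6)]
Unfold 2 (reflect across v@4): 4 holes -> [(12, 1), (12, 2), (12, 5), (12, 6)]
Unfold 3 (reflect across v@8): 8 holes -> [(12, 1), (12, 2), (12, 5), (12, 6), (12, 9), (12, 10), (12, 13), (12, 14)]
Unfold 4 (reflect across h@8): 16 holes -> [(3, 1), (3, 2), (3, 5), (3, 6), (3, 9), (3, 10), (3, 13), (3, 14), (12, 1), (12, 2), (12, 5), (12, 6), (12, 9), (12, 10), (12, 13), (12, 14)]

Answer: ................
................
................
.OO..OO..OO..OO.
................
................
................
................
................
................
................
................
.OO..OO..OO..OO.
................
................
................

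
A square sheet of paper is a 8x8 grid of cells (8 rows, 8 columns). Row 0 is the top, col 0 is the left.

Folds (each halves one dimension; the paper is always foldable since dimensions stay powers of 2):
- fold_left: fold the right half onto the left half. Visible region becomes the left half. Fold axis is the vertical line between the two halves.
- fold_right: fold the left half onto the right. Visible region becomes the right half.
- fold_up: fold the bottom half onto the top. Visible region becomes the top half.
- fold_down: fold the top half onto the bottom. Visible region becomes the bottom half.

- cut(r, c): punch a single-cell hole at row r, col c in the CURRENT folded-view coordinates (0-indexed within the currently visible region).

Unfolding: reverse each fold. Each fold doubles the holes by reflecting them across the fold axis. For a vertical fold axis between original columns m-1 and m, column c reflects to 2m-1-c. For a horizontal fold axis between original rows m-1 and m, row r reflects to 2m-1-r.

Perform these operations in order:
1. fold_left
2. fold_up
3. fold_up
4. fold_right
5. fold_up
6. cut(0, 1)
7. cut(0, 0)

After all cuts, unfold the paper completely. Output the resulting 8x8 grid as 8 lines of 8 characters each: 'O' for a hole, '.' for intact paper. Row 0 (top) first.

Answer: OOOOOOOO
OOOOOOOO
OOOOOOOO
OOOOOOOO
OOOOOOOO
OOOOOOOO
OOOOOOOO
OOOOOOOO

Derivation:
Op 1 fold_left: fold axis v@4; visible region now rows[0,8) x cols[0,4) = 8x4
Op 2 fold_up: fold axis h@4; visible region now rows[0,4) x cols[0,4) = 4x4
Op 3 fold_up: fold axis h@2; visible region now rows[0,2) x cols[0,4) = 2x4
Op 4 fold_right: fold axis v@2; visible region now rows[0,2) x cols[2,4) = 2x2
Op 5 fold_up: fold axis h@1; visible region now rows[0,1) x cols[2,4) = 1x2
Op 6 cut(0, 1): punch at orig (0,3); cuts so far [(0, 3)]; region rows[0,1) x cols[2,4) = 1x2
Op 7 cut(0, 0): punch at orig (0,2); cuts so far [(0, 2), (0, 3)]; region rows[0,1) x cols[2,4) = 1x2
Unfold 1 (reflect across h@1): 4 holes -> [(0, 2), (0, 3), (1, 2), (1, 3)]
Unfold 2 (reflect across v@2): 8 holes -> [(0, 0), (0, 1), (0, 2), (0, 3), (1, 0), (1, 1), (1, 2), (1, 3)]
Unfold 3 (reflect across h@2): 16 holes -> [(0, 0), (0, 1), (0, 2), (0, 3), (1, 0), (1, 1), (1, 2), (1, 3), (2, 0), (2, 1), (2, 2), (2, 3), (3, 0), (3, 1), (3, 2), (3, 3)]
Unfold 4 (reflect across h@4): 32 holes -> [(0, 0), (0, 1), (0, 2), (0, 3), (1, 0), (1, 1), (1, 2), (1, 3), (2, 0), (2, 1), (2, 2), (2, 3), (3, 0), (3, 1), (3, 2), (3, 3), (4, 0), (4, 1), (4, 2), (4, 3), (5, 0), (5, 1), (5, 2), (5, 3), (6, 0), (6, 1), (6, 2), (6, 3), (7, 0), (7, 1), (7, 2), (7, 3)]
Unfold 5 (reflect across v@4): 64 holes -> [(0, 0), (0, 1), (0, 2), (0, 3), (0, 4), (0, 5), (0, 6), (0, 7), (1, 0), (1, 1), (1, 2), (1, 3), (1, 4), (1, 5), (1, 6), (1, 7), (2, 0), (2, 1), (2, 2), (2, 3), (2, 4), (2, 5), (2, 6), (2, 7), (3, 0), (3, 1), (3, 2), (3, 3), (3, 4), (3, 5), (3, 6), (3, 7), (4, 0), (4, 1), (4, 2), (4, 3), (4, 4), (4, 5), (4, 6), (4, 7), (5, 0), (5, 1), (5, 2), (5, 3), (5, 4), (5, 5), (5, 6), (5, 7), (6, 0), (6, 1), (6, 2), (6, 3), (6, 4), (6, 5), (6, 6), (6, 7), (7, 0), (7, 1), (7, 2), (7, 3), (7, 4), (7, 5), (7, 6), (7, 7)]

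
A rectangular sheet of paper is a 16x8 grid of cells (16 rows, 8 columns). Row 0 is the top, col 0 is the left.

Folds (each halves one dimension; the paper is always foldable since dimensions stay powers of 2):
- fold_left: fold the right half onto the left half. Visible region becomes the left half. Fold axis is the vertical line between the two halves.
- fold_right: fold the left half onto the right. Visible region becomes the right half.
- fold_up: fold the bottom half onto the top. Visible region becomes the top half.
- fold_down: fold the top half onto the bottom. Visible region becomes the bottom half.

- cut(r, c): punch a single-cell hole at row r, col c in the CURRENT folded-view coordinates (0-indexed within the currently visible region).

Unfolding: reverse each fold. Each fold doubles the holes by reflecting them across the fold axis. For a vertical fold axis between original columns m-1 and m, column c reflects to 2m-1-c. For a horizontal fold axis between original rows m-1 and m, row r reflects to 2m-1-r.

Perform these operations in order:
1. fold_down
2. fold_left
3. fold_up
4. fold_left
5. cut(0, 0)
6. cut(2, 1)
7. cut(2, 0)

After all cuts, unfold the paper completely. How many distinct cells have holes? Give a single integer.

Answer: 48

Derivation:
Op 1 fold_down: fold axis h@8; visible region now rows[8,16) x cols[0,8) = 8x8
Op 2 fold_left: fold axis v@4; visible region now rows[8,16) x cols[0,4) = 8x4
Op 3 fold_up: fold axis h@12; visible region now rows[8,12) x cols[0,4) = 4x4
Op 4 fold_left: fold axis v@2; visible region now rows[8,12) x cols[0,2) = 4x2
Op 5 cut(0, 0): punch at orig (8,0); cuts so far [(8, 0)]; region rows[8,12) x cols[0,2) = 4x2
Op 6 cut(2, 1): punch at orig (10,1); cuts so far [(8, 0), (10, 1)]; region rows[8,12) x cols[0,2) = 4x2
Op 7 cut(2, 0): punch at orig (10,0); cuts so far [(8, 0), (10, 0), (10, 1)]; region rows[8,12) x cols[0,2) = 4x2
Unfold 1 (reflect across v@2): 6 holes -> [(8, 0), (8, 3), (10, 0), (10, 1), (10, 2), (10, 3)]
Unfold 2 (reflect across h@12): 12 holes -> [(8, 0), (8, 3), (10, 0), (10, 1), (10, 2), (10, 3), (13, 0), (13, 1), (13, 2), (13, 3), (15, 0), (15, 3)]
Unfold 3 (reflect across v@4): 24 holes -> [(8, 0), (8, 3), (8, 4), (8, 7), (10, 0), (10, 1), (10, 2), (10, 3), (10, 4), (10, 5), (10, 6), (10, 7), (13, 0), (13, 1), (13, 2), (13, 3), (13, 4), (13, 5), (13, 6), (13, 7), (15, 0), (15, 3), (15, 4), (15, 7)]
Unfold 4 (reflect across h@8): 48 holes -> [(0, 0), (0, 3), (0, 4), (0, 7), (2, 0), (2, 1), (2, 2), (2, 3), (2, 4), (2, 5), (2, 6), (2, 7), (5, 0), (5, 1), (5, 2), (5, 3), (5, 4), (5, 5), (5, 6), (5, 7), (7, 0), (7, 3), (7, 4), (7, 7), (8, 0), (8, 3), (8, 4), (8, 7), (10, 0), (10, 1), (10, 2), (10, 3), (10, 4), (10, 5), (10, 6), (10, 7), (13, 0), (13, 1), (13, 2), (13, 3), (13, 4), (13, 5), (13, 6), (13, 7), (15, 0), (15, 3), (15, 4), (15, 7)]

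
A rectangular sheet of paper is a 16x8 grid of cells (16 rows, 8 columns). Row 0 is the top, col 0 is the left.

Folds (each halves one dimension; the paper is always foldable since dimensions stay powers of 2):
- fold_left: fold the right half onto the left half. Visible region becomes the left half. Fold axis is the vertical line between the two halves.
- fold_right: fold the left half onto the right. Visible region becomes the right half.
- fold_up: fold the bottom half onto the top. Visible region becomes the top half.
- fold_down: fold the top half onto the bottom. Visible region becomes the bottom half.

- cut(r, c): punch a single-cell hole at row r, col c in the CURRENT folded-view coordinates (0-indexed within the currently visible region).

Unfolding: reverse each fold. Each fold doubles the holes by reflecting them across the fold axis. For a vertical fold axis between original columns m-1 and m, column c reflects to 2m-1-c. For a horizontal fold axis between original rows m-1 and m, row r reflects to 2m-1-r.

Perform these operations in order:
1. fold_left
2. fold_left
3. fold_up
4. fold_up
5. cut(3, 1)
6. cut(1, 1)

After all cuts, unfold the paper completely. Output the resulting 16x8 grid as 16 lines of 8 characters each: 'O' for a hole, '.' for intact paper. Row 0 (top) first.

Op 1 fold_left: fold axis v@4; visible region now rows[0,16) x cols[0,4) = 16x4
Op 2 fold_left: fold axis v@2; visible region now rows[0,16) x cols[0,2) = 16x2
Op 3 fold_up: fold axis h@8; visible region now rows[0,8) x cols[0,2) = 8x2
Op 4 fold_up: fold axis h@4; visible region now rows[0,4) x cols[0,2) = 4x2
Op 5 cut(3, 1): punch at orig (3,1); cuts so far [(3, 1)]; region rows[0,4) x cols[0,2) = 4x2
Op 6 cut(1, 1): punch at orig (1,1); cuts so far [(1, 1), (3, 1)]; region rows[0,4) x cols[0,2) = 4x2
Unfold 1 (reflect across h@4): 4 holes -> [(1, 1), (3, 1), (4, 1), (6, 1)]
Unfold 2 (reflect across h@8): 8 holes -> [(1, 1), (3, 1), (4, 1), (6, 1), (9, 1), (11, 1), (12, 1), (14, 1)]
Unfold 3 (reflect across v@2): 16 holes -> [(1, 1), (1, 2), (3, 1), (3, 2), (4, 1), (4, 2), (6, 1), (6, 2), (9, 1), (9, 2), (11, 1), (11, 2), (12, 1), (12, 2), (14, 1), (14, 2)]
Unfold 4 (reflect across v@4): 32 holes -> [(1, 1), (1, 2), (1, 5), (1, 6), (3, 1), (3, 2), (3, 5), (3, 6), (4, 1), (4, 2), (4, 5), (4, 6), (6, 1), (6, 2), (6, 5), (6, 6), (9, 1), (9, 2), (9, 5), (9, 6), (11, 1), (11, 2), (11, 5), (11, 6), (12, 1), (12, 2), (12, 5), (12, 6), (14, 1), (14, 2), (14, 5), (14, 6)]

Answer: ........
.OO..OO.
........
.OO..OO.
.OO..OO.
........
.OO..OO.
........
........
.OO..OO.
........
.OO..OO.
.OO..OO.
........
.OO..OO.
........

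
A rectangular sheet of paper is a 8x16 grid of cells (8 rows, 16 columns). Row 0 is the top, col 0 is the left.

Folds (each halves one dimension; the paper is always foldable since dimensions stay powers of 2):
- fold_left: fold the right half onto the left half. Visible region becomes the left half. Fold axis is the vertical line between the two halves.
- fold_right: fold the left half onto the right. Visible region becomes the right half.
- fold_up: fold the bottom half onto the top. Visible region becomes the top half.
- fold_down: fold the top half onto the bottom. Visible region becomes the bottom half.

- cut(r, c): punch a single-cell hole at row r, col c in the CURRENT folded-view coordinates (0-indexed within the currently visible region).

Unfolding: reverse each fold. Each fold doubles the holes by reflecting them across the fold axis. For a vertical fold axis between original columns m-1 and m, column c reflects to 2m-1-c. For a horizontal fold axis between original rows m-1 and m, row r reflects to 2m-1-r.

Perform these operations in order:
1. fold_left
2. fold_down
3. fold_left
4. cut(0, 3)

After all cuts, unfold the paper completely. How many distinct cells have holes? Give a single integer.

Answer: 8

Derivation:
Op 1 fold_left: fold axis v@8; visible region now rows[0,8) x cols[0,8) = 8x8
Op 2 fold_down: fold axis h@4; visible region now rows[4,8) x cols[0,8) = 4x8
Op 3 fold_left: fold axis v@4; visible region now rows[4,8) x cols[0,4) = 4x4
Op 4 cut(0, 3): punch at orig (4,3); cuts so far [(4, 3)]; region rows[4,8) x cols[0,4) = 4x4
Unfold 1 (reflect across v@4): 2 holes -> [(4, 3), (4, 4)]
Unfold 2 (reflect across h@4): 4 holes -> [(3, 3), (3, 4), (4, 3), (4, 4)]
Unfold 3 (reflect across v@8): 8 holes -> [(3, 3), (3, 4), (3, 11), (3, 12), (4, 3), (4, 4), (4, 11), (4, 12)]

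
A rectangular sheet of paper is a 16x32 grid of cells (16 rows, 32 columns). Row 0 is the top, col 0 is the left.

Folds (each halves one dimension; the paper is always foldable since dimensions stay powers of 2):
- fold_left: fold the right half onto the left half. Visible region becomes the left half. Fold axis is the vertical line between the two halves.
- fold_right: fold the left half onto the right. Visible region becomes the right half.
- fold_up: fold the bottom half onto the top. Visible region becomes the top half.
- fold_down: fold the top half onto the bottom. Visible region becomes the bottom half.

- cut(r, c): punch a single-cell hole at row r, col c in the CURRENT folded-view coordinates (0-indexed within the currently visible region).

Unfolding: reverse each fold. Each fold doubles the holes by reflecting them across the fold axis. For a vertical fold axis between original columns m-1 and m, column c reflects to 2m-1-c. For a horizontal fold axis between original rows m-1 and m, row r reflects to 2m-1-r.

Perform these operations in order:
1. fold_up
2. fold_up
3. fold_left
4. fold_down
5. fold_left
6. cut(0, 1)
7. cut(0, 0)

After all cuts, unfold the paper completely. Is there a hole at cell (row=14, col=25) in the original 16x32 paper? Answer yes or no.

Op 1 fold_up: fold axis h@8; visible region now rows[0,8) x cols[0,32) = 8x32
Op 2 fold_up: fold axis h@4; visible region now rows[0,4) x cols[0,32) = 4x32
Op 3 fold_left: fold axis v@16; visible region now rows[0,4) x cols[0,16) = 4x16
Op 4 fold_down: fold axis h@2; visible region now rows[2,4) x cols[0,16) = 2x16
Op 5 fold_left: fold axis v@8; visible region now rows[2,4) x cols[0,8) = 2x8
Op 6 cut(0, 1): punch at orig (2,1); cuts so far [(2, 1)]; region rows[2,4) x cols[0,8) = 2x8
Op 7 cut(0, 0): punch at orig (2,0); cuts so far [(2, 0), (2, 1)]; region rows[2,4) x cols[0,8) = 2x8
Unfold 1 (reflect across v@8): 4 holes -> [(2, 0), (2, 1), (2, 14), (2, 15)]
Unfold 2 (reflect across h@2): 8 holes -> [(1, 0), (1, 1), (1, 14), (1, 15), (2, 0), (2, 1), (2, 14), (2, 15)]
Unfold 3 (reflect across v@16): 16 holes -> [(1, 0), (1, 1), (1, 14), (1, 15), (1, 16), (1, 17), (1, 30), (1, 31), (2, 0), (2, 1), (2, 14), (2, 15), (2, 16), (2, 17), (2, 30), (2, 31)]
Unfold 4 (reflect across h@4): 32 holes -> [(1, 0), (1, 1), (1, 14), (1, 15), (1, 16), (1, 17), (1, 30), (1, 31), (2, 0), (2, 1), (2, 14), (2, 15), (2, 16), (2, 17), (2, 30), (2, 31), (5, 0), (5, 1), (5, 14), (5, 15), (5, 16), (5, 17), (5, 30), (5, 31), (6, 0), (6, 1), (6, 14), (6, 15), (6, 16), (6, 17), (6, 30), (6, 31)]
Unfold 5 (reflect across h@8): 64 holes -> [(1, 0), (1, 1), (1, 14), (1, 15), (1, 16), (1, 17), (1, 30), (1, 31), (2, 0), (2, 1), (2, 14), (2, 15), (2, 16), (2, 17), (2, 30), (2, 31), (5, 0), (5, 1), (5, 14), (5, 15), (5, 16), (5, 17), (5, 30), (5, 31), (6, 0), (6, 1), (6, 14), (6, 15), (6, 16), (6, 17), (6, 30), (6, 31), (9, 0), (9, 1), (9, 14), (9, 15), (9, 16), (9, 17), (9, 30), (9, 31), (10, 0), (10, 1), (10, 14), (10, 15), (10, 16), (10, 17), (10, 30), (10, 31), (13, 0), (13, 1), (13, 14), (13, 15), (13, 16), (13, 17), (13, 30), (13, 31), (14, 0), (14, 1), (14, 14), (14, 15), (14, 16), (14, 17), (14, 30), (14, 31)]
Holes: [(1, 0), (1, 1), (1, 14), (1, 15), (1, 16), (1, 17), (1, 30), (1, 31), (2, 0), (2, 1), (2, 14), (2, 15), (2, 16), (2, 17), (2, 30), (2, 31), (5, 0), (5, 1), (5, 14), (5, 15), (5, 16), (5, 17), (5, 30), (5, 31), (6, 0), (6, 1), (6, 14), (6, 15), (6, 16), (6, 17), (6, 30), (6, 31), (9, 0), (9, 1), (9, 14), (9, 15), (9, 16), (9, 17), (9, 30), (9, 31), (10, 0), (10, 1), (10, 14), (10, 15), (10, 16), (10, 17), (10, 30), (10, 31), (13, 0), (13, 1), (13, 14), (13, 15), (13, 16), (13, 17), (13, 30), (13, 31), (14, 0), (14, 1), (14, 14), (14, 15), (14, 16), (14, 17), (14, 30), (14, 31)]

Answer: no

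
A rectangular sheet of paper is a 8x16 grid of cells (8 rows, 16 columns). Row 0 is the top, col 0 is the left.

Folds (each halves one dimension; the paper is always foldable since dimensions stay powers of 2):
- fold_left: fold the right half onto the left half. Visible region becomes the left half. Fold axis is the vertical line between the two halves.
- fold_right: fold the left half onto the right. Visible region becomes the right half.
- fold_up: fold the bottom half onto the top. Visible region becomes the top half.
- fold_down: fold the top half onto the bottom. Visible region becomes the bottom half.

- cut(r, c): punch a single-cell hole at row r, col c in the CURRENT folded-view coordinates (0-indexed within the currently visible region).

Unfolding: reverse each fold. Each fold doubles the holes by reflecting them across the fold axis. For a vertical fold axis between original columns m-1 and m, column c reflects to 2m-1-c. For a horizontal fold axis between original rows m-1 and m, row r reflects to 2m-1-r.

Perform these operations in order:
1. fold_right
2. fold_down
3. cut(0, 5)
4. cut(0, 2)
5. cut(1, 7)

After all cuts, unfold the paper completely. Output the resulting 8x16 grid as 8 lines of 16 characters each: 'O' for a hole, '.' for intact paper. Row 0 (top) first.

Op 1 fold_right: fold axis v@8; visible region now rows[0,8) x cols[8,16) = 8x8
Op 2 fold_down: fold axis h@4; visible region now rows[4,8) x cols[8,16) = 4x8
Op 3 cut(0, 5): punch at orig (4,13); cuts so far [(4, 13)]; region rows[4,8) x cols[8,16) = 4x8
Op 4 cut(0, 2): punch at orig (4,10); cuts so far [(4, 10), (4, 13)]; region rows[4,8) x cols[8,16) = 4x8
Op 5 cut(1, 7): punch at orig (5,15); cuts so far [(4, 10), (4, 13), (5, 15)]; region rows[4,8) x cols[8,16) = 4x8
Unfold 1 (reflect across h@4): 6 holes -> [(2, 15), (3, 10), (3, 13), (4, 10), (4, 13), (5, 15)]
Unfold 2 (reflect across v@8): 12 holes -> [(2, 0), (2, 15), (3, 2), (3, 5), (3, 10), (3, 13), (4, 2), (4, 5), (4, 10), (4, 13), (5, 0), (5, 15)]

Answer: ................
................
O..............O
..O..O....O..O..
..O..O....O..O..
O..............O
................
................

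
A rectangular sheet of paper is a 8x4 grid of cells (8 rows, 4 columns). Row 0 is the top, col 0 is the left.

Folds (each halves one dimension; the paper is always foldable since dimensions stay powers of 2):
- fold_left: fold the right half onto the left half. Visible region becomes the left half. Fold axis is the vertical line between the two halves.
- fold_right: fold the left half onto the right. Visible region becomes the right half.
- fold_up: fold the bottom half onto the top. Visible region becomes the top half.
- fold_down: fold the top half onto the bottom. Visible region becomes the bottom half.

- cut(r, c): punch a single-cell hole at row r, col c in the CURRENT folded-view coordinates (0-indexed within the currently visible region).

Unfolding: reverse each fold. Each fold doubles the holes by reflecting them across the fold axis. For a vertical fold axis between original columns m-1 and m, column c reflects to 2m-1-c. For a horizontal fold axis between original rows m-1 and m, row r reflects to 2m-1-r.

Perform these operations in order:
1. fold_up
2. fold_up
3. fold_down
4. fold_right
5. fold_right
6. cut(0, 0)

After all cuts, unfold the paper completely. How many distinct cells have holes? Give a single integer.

Op 1 fold_up: fold axis h@4; visible region now rows[0,4) x cols[0,4) = 4x4
Op 2 fold_up: fold axis h@2; visible region now rows[0,2) x cols[0,4) = 2x4
Op 3 fold_down: fold axis h@1; visible region now rows[1,2) x cols[0,4) = 1x4
Op 4 fold_right: fold axis v@2; visible region now rows[1,2) x cols[2,4) = 1x2
Op 5 fold_right: fold axis v@3; visible region now rows[1,2) x cols[3,4) = 1x1
Op 6 cut(0, 0): punch at orig (1,3); cuts so far [(1, 3)]; region rows[1,2) x cols[3,4) = 1x1
Unfold 1 (reflect across v@3): 2 holes -> [(1, 2), (1, 3)]
Unfold 2 (reflect across v@2): 4 holes -> [(1, 0), (1, 1), (1, 2), (1, 3)]
Unfold 3 (reflect across h@1): 8 holes -> [(0, 0), (0, 1), (0, 2), (0, 3), (1, 0), (1, 1), (1, 2), (1, 3)]
Unfold 4 (reflect across h@2): 16 holes -> [(0, 0), (0, 1), (0, 2), (0, 3), (1, 0), (1, 1), (1, 2), (1, 3), (2, 0), (2, 1), (2, 2), (2, 3), (3, 0), (3, 1), (3, 2), (3, 3)]
Unfold 5 (reflect across h@4): 32 holes -> [(0, 0), (0, 1), (0, 2), (0, 3), (1, 0), (1, 1), (1, 2), (1, 3), (2, 0), (2, 1), (2, 2), (2, 3), (3, 0), (3, 1), (3, 2), (3, 3), (4, 0), (4, 1), (4, 2), (4, 3), (5, 0), (5, 1), (5, 2), (5, 3), (6, 0), (6, 1), (6, 2), (6, 3), (7, 0), (7, 1), (7, 2), (7, 3)]

Answer: 32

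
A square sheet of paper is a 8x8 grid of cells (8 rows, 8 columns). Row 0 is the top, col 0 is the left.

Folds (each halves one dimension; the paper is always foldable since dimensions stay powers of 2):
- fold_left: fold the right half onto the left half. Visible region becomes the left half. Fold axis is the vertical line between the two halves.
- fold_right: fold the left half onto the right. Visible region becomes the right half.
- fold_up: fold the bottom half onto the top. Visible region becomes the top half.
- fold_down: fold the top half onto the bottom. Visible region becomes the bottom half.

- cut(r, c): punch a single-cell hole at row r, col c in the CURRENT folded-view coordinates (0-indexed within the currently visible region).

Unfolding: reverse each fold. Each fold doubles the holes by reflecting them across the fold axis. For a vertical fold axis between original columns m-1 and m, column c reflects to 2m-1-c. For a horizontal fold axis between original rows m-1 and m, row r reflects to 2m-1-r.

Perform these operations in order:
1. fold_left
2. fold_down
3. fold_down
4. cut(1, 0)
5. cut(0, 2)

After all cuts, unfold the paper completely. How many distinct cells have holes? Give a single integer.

Op 1 fold_left: fold axis v@4; visible region now rows[0,8) x cols[0,4) = 8x4
Op 2 fold_down: fold axis h@4; visible region now rows[4,8) x cols[0,4) = 4x4
Op 3 fold_down: fold axis h@6; visible region now rows[6,8) x cols[0,4) = 2x4
Op 4 cut(1, 0): punch at orig (7,0); cuts so far [(7, 0)]; region rows[6,8) x cols[0,4) = 2x4
Op 5 cut(0, 2): punch at orig (6,2); cuts so far [(6, 2), (7, 0)]; region rows[6,8) x cols[0,4) = 2x4
Unfold 1 (reflect across h@6): 4 holes -> [(4, 0), (5, 2), (6, 2), (7, 0)]
Unfold 2 (reflect across h@4): 8 holes -> [(0, 0), (1, 2), (2, 2), (3, 0), (4, 0), (5, 2), (6, 2), (7, 0)]
Unfold 3 (reflect across v@4): 16 holes -> [(0, 0), (0, 7), (1, 2), (1, 5), (2, 2), (2, 5), (3, 0), (3, 7), (4, 0), (4, 7), (5, 2), (5, 5), (6, 2), (6, 5), (7, 0), (7, 7)]

Answer: 16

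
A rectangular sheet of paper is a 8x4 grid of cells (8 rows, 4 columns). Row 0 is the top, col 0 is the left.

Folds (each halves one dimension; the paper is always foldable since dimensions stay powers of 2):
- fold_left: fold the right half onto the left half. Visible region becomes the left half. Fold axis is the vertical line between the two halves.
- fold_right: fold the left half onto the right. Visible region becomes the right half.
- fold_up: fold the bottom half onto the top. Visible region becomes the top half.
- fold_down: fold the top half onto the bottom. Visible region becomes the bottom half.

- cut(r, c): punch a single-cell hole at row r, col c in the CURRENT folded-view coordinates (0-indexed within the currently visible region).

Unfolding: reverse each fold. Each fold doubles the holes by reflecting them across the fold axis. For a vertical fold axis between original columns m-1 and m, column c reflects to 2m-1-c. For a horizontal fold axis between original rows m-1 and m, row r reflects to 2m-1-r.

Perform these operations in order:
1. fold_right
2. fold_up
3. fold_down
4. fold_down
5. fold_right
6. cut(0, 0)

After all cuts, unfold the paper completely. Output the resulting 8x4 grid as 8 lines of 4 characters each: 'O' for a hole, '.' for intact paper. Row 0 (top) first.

Answer: OOOO
OOOO
OOOO
OOOO
OOOO
OOOO
OOOO
OOOO

Derivation:
Op 1 fold_right: fold axis v@2; visible region now rows[0,8) x cols[2,4) = 8x2
Op 2 fold_up: fold axis h@4; visible region now rows[0,4) x cols[2,4) = 4x2
Op 3 fold_down: fold axis h@2; visible region now rows[2,4) x cols[2,4) = 2x2
Op 4 fold_down: fold axis h@3; visible region now rows[3,4) x cols[2,4) = 1x2
Op 5 fold_right: fold axis v@3; visible region now rows[3,4) x cols[3,4) = 1x1
Op 6 cut(0, 0): punch at orig (3,3); cuts so far [(3, 3)]; region rows[3,4) x cols[3,4) = 1x1
Unfold 1 (reflect across v@3): 2 holes -> [(3, 2), (3, 3)]
Unfold 2 (reflect across h@3): 4 holes -> [(2, 2), (2, 3), (3, 2), (3, 3)]
Unfold 3 (reflect across h@2): 8 holes -> [(0, 2), (0, 3), (1, 2), (1, 3), (2, 2), (2, 3), (3, 2), (3, 3)]
Unfold 4 (reflect across h@4): 16 holes -> [(0, 2), (0, 3), (1, 2), (1, 3), (2, 2), (2, 3), (3, 2), (3, 3), (4, 2), (4, 3), (5, 2), (5, 3), (6, 2), (6, 3), (7, 2), (7, 3)]
Unfold 5 (reflect across v@2): 32 holes -> [(0, 0), (0, 1), (0, 2), (0, 3), (1, 0), (1, 1), (1, 2), (1, 3), (2, 0), (2, 1), (2, 2), (2, 3), (3, 0), (3, 1), (3, 2), (3, 3), (4, 0), (4, 1), (4, 2), (4, 3), (5, 0), (5, 1), (5, 2), (5, 3), (6, 0), (6, 1), (6, 2), (6, 3), (7, 0), (7, 1), (7, 2), (7, 3)]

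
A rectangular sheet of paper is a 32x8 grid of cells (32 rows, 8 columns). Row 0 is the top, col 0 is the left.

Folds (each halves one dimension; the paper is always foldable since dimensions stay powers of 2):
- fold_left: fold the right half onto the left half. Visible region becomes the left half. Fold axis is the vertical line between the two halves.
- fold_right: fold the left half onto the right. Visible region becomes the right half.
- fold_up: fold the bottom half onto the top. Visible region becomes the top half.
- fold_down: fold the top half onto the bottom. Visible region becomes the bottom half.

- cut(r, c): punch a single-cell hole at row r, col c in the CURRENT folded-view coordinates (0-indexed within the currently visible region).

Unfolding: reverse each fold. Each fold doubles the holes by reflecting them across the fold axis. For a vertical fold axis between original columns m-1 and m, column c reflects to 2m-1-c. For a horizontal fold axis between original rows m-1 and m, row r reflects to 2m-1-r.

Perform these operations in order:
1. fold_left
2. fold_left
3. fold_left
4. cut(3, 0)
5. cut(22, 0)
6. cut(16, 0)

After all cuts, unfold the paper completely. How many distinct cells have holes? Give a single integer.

Op 1 fold_left: fold axis v@4; visible region now rows[0,32) x cols[0,4) = 32x4
Op 2 fold_left: fold axis v@2; visible region now rows[0,32) x cols[0,2) = 32x2
Op 3 fold_left: fold axis v@1; visible region now rows[0,32) x cols[0,1) = 32x1
Op 4 cut(3, 0): punch at orig (3,0); cuts so far [(3, 0)]; region rows[0,32) x cols[0,1) = 32x1
Op 5 cut(22, 0): punch at orig (22,0); cuts so far [(3, 0), (22, 0)]; region rows[0,32) x cols[0,1) = 32x1
Op 6 cut(16, 0): punch at orig (16,0); cuts so far [(3, 0), (16, 0), (22, 0)]; region rows[0,32) x cols[0,1) = 32x1
Unfold 1 (reflect across v@1): 6 holes -> [(3, 0), (3, 1), (16, 0), (16, 1), (22, 0), (22, 1)]
Unfold 2 (reflect across v@2): 12 holes -> [(3, 0), (3, 1), (3, 2), (3, 3), (16, 0), (16, 1), (16, 2), (16, 3), (22, 0), (22, 1), (22, 2), (22, 3)]
Unfold 3 (reflect across v@4): 24 holes -> [(3, 0), (3, 1), (3, 2), (3, 3), (3, 4), (3, 5), (3, 6), (3, 7), (16, 0), (16, 1), (16, 2), (16, 3), (16, 4), (16, 5), (16, 6), (16, 7), (22, 0), (22, 1), (22, 2), (22, 3), (22, 4), (22, 5), (22, 6), (22, 7)]

Answer: 24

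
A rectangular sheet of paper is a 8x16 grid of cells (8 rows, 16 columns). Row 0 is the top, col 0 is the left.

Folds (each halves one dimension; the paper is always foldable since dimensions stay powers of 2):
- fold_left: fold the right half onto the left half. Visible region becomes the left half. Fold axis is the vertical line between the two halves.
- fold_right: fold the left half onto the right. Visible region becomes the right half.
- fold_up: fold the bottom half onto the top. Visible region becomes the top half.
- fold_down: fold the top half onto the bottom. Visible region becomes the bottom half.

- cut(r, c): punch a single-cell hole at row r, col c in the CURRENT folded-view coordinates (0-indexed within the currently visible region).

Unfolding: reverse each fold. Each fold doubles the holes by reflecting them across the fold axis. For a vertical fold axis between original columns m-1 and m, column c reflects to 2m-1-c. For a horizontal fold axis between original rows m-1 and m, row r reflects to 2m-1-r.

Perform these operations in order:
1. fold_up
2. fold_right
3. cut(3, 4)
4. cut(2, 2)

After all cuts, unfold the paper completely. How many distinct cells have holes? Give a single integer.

Op 1 fold_up: fold axis h@4; visible region now rows[0,4) x cols[0,16) = 4x16
Op 2 fold_right: fold axis v@8; visible region now rows[0,4) x cols[8,16) = 4x8
Op 3 cut(3, 4): punch at orig (3,12); cuts so far [(3, 12)]; region rows[0,4) x cols[8,16) = 4x8
Op 4 cut(2, 2): punch at orig (2,10); cuts so far [(2, 10), (3, 12)]; region rows[0,4) x cols[8,16) = 4x8
Unfold 1 (reflect across v@8): 4 holes -> [(2, 5), (2, 10), (3, 3), (3, 12)]
Unfold 2 (reflect across h@4): 8 holes -> [(2, 5), (2, 10), (3, 3), (3, 12), (4, 3), (4, 12), (5, 5), (5, 10)]

Answer: 8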